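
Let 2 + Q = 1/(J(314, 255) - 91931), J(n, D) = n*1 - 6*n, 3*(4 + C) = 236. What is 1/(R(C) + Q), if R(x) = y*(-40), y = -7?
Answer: 93501/25993277 ≈ 0.0035971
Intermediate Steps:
C = 224/3 (C = -4 + (⅓)*236 = -4 + 236/3 = 224/3 ≈ 74.667)
J(n, D) = -5*n (J(n, D) = n - 6*n = -5*n)
R(x) = 280 (R(x) = -7*(-40) = 280)
Q = -187003/93501 (Q = -2 + 1/(-5*314 - 91931) = -2 + 1/(-1570 - 91931) = -2 + 1/(-93501) = -2 - 1/93501 = -187003/93501 ≈ -2.0000)
1/(R(C) + Q) = 1/(280 - 187003/93501) = 1/(25993277/93501) = 93501/25993277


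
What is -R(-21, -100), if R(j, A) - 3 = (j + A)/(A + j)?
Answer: -4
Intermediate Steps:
R(j, A) = 4 (R(j, A) = 3 + (j + A)/(A + j) = 3 + (A + j)/(A + j) = 3 + 1 = 4)
-R(-21, -100) = -1*4 = -4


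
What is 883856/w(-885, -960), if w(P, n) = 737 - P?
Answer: 441928/811 ≈ 544.92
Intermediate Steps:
883856/w(-885, -960) = 883856/(737 - 1*(-885)) = 883856/(737 + 885) = 883856/1622 = 883856*(1/1622) = 441928/811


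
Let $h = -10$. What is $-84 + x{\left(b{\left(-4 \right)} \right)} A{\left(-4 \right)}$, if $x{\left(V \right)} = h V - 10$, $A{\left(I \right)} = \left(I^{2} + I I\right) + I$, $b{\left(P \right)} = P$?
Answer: $756$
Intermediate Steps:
$A{\left(I \right)} = I + 2 I^{2}$ ($A{\left(I \right)} = \left(I^{2} + I^{2}\right) + I = 2 I^{2} + I = I + 2 I^{2}$)
$x{\left(V \right)} = -10 - 10 V$ ($x{\left(V \right)} = - 10 V - 10 = -10 - 10 V$)
$-84 + x{\left(b{\left(-4 \right)} \right)} A{\left(-4 \right)} = -84 + \left(-10 - -40\right) \left(- 4 \left(1 + 2 \left(-4\right)\right)\right) = -84 + \left(-10 + 40\right) \left(- 4 \left(1 - 8\right)\right) = -84 + 30 \left(\left(-4\right) \left(-7\right)\right) = -84 + 30 \cdot 28 = -84 + 840 = 756$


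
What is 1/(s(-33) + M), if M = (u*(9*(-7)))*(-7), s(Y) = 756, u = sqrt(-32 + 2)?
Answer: 2/16947 - I*sqrt(30)/14526 ≈ 0.00011801 - 0.00037706*I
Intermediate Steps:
u = I*sqrt(30) (u = sqrt(-30) = I*sqrt(30) ≈ 5.4772*I)
M = 441*I*sqrt(30) (M = ((I*sqrt(30))*(9*(-7)))*(-7) = ((I*sqrt(30))*(-63))*(-7) = -63*I*sqrt(30)*(-7) = 441*I*sqrt(30) ≈ 2415.5*I)
1/(s(-33) + M) = 1/(756 + 441*I*sqrt(30))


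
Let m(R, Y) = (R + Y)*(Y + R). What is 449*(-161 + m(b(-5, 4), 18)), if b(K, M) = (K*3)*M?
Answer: 719747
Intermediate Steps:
b(K, M) = 3*K*M (b(K, M) = (3*K)*M = 3*K*M)
m(R, Y) = (R + Y)² (m(R, Y) = (R + Y)*(R + Y) = (R + Y)²)
449*(-161 + m(b(-5, 4), 18)) = 449*(-161 + (3*(-5)*4 + 18)²) = 449*(-161 + (-60 + 18)²) = 449*(-161 + (-42)²) = 449*(-161 + 1764) = 449*1603 = 719747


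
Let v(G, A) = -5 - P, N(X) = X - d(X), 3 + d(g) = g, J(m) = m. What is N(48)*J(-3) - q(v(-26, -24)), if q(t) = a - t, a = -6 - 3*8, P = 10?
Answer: 6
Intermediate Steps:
d(g) = -3 + g
a = -30 (a = -6 - 24 = -30)
N(X) = 3 (N(X) = X - (-3 + X) = X + (3 - X) = 3)
v(G, A) = -15 (v(G, A) = -5 - 1*10 = -5 - 10 = -15)
q(t) = -30 - t
N(48)*J(-3) - q(v(-26, -24)) = 3*(-3) - (-30 - 1*(-15)) = -9 - (-30 + 15) = -9 - 1*(-15) = -9 + 15 = 6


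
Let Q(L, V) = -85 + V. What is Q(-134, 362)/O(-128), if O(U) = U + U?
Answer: -277/256 ≈ -1.0820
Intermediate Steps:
O(U) = 2*U
Q(-134, 362)/O(-128) = (-85 + 362)/((2*(-128))) = 277/(-256) = 277*(-1/256) = -277/256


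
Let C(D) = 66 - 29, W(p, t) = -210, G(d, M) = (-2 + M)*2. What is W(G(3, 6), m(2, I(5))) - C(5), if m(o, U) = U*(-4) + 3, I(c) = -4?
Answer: -247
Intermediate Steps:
G(d, M) = -4 + 2*M
m(o, U) = 3 - 4*U (m(o, U) = -4*U + 3 = 3 - 4*U)
C(D) = 37
W(G(3, 6), m(2, I(5))) - C(5) = -210 - 1*37 = -210 - 37 = -247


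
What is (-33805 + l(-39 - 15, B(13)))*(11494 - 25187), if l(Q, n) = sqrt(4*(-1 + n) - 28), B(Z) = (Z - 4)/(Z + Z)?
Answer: 462891865 - 13693*I*sqrt(5174)/13 ≈ 4.6289e+8 - 75765.0*I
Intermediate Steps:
B(Z) = (-4 + Z)/(2*Z) (B(Z) = (-4 + Z)/((2*Z)) = (-4 + Z)*(1/(2*Z)) = (-4 + Z)/(2*Z))
l(Q, n) = sqrt(-32 + 4*n) (l(Q, n) = sqrt((-4 + 4*n) - 28) = sqrt(-32 + 4*n))
(-33805 + l(-39 - 15, B(13)))*(11494 - 25187) = (-33805 + 2*sqrt(-8 + (1/2)*(-4 + 13)/13))*(11494 - 25187) = (-33805 + 2*sqrt(-8 + (1/2)*(1/13)*9))*(-13693) = (-33805 + 2*sqrt(-8 + 9/26))*(-13693) = (-33805 + 2*sqrt(-199/26))*(-13693) = (-33805 + 2*(I*sqrt(5174)/26))*(-13693) = (-33805 + I*sqrt(5174)/13)*(-13693) = 462891865 - 13693*I*sqrt(5174)/13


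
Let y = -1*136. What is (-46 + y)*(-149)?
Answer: 27118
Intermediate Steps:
y = -136
(-46 + y)*(-149) = (-46 - 136)*(-149) = -182*(-149) = 27118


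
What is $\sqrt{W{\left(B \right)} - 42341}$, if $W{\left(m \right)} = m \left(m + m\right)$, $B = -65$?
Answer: $i \sqrt{33891} \approx 184.09 i$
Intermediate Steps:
$W{\left(m \right)} = 2 m^{2}$ ($W{\left(m \right)} = m 2 m = 2 m^{2}$)
$\sqrt{W{\left(B \right)} - 42341} = \sqrt{2 \left(-65\right)^{2} - 42341} = \sqrt{2 \cdot 4225 - 42341} = \sqrt{8450 - 42341} = \sqrt{-33891} = i \sqrt{33891}$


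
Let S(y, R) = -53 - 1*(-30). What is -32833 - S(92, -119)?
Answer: -32810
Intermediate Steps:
S(y, R) = -23 (S(y, R) = -53 + 30 = -23)
-32833 - S(92, -119) = -32833 - 1*(-23) = -32833 + 23 = -32810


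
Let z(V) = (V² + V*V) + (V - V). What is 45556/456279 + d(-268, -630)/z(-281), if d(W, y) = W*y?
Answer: 42116220496/36028246119 ≈ 1.1690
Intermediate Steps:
z(V) = 2*V² (z(V) = (V² + V²) + 0 = 2*V² + 0 = 2*V²)
45556/456279 + d(-268, -630)/z(-281) = 45556/456279 + (-268*(-630))/((2*(-281)²)) = 45556*(1/456279) + 168840/((2*78961)) = 45556/456279 + 168840/157922 = 45556/456279 + 168840*(1/157922) = 45556/456279 + 84420/78961 = 42116220496/36028246119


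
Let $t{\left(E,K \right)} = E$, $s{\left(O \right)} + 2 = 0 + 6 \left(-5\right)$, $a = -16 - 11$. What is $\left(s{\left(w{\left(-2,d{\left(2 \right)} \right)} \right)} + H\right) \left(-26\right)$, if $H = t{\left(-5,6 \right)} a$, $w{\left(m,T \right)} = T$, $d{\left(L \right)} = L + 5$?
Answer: $-2678$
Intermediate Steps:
$d{\left(L \right)} = 5 + L$
$a = -27$
$s{\left(O \right)} = -32$ ($s{\left(O \right)} = -2 + \left(0 + 6 \left(-5\right)\right) = -2 + \left(0 - 30\right) = -2 - 30 = -32$)
$H = 135$ ($H = \left(-5\right) \left(-27\right) = 135$)
$\left(s{\left(w{\left(-2,d{\left(2 \right)} \right)} \right)} + H\right) \left(-26\right) = \left(-32 + 135\right) \left(-26\right) = 103 \left(-26\right) = -2678$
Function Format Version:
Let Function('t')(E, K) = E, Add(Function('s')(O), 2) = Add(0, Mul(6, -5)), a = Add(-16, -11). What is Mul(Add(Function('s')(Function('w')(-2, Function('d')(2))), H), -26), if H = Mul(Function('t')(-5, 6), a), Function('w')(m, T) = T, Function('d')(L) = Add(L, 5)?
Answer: -2678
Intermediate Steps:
Function('d')(L) = Add(5, L)
a = -27
Function('s')(O) = -32 (Function('s')(O) = Add(-2, Add(0, Mul(6, -5))) = Add(-2, Add(0, -30)) = Add(-2, -30) = -32)
H = 135 (H = Mul(-5, -27) = 135)
Mul(Add(Function('s')(Function('w')(-2, Function('d')(2))), H), -26) = Mul(Add(-32, 135), -26) = Mul(103, -26) = -2678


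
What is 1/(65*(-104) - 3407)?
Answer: -1/10167 ≈ -9.8357e-5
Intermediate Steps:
1/(65*(-104) - 3407) = 1/(-6760 - 3407) = 1/(-10167) = -1/10167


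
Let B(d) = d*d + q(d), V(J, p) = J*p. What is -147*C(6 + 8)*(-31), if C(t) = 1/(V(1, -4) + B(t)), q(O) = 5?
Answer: 4557/197 ≈ 23.132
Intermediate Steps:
B(d) = 5 + d² (B(d) = d*d + 5 = d² + 5 = 5 + d²)
C(t) = 1/(1 + t²) (C(t) = 1/(1*(-4) + (5 + t²)) = 1/(-4 + (5 + t²)) = 1/(1 + t²))
-147*C(6 + 8)*(-31) = -147/(1 + (6 + 8)²)*(-31) = -147/(1 + 14²)*(-31) = -147/(1 + 196)*(-31) = -147/197*(-31) = 4557/197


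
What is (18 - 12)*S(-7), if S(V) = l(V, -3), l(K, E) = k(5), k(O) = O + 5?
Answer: 60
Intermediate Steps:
k(O) = 5 + O
l(K, E) = 10 (l(K, E) = 5 + 5 = 10)
S(V) = 10
(18 - 12)*S(-7) = (18 - 12)*10 = 6*10 = 60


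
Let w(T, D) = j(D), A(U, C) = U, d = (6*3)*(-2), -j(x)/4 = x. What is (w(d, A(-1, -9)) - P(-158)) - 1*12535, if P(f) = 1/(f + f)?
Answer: -3959795/316 ≈ -12531.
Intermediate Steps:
j(x) = -4*x
d = -36 (d = 18*(-2) = -36)
w(T, D) = -4*D
P(f) = 1/(2*f)
(w(d, A(-1, -9)) - P(-158)) - 1*12535 = (-4*(-1) - 1/(2*(-158))) - 1*12535 = (4 - (-1)/(2*158)) - 12535 = (4 - 1*(-1/316)) - 12535 = (4 + 1/316) - 12535 = 1265/316 - 12535 = -3959795/316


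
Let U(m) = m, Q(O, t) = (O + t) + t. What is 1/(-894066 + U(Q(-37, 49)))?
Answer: -1/894005 ≈ -1.1186e-6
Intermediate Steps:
Q(O, t) = O + 2*t
1/(-894066 + U(Q(-37, 49))) = 1/(-894066 + (-37 + 2*49)) = 1/(-894066 + (-37 + 98)) = 1/(-894066 + 61) = 1/(-894005) = -1/894005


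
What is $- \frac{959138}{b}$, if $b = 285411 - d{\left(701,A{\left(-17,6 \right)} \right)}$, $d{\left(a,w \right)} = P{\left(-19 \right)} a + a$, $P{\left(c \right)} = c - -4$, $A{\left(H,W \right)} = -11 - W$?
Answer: $- \frac{959138}{295225} \approx -3.2488$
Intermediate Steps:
$P{\left(c \right)} = 4 + c$ ($P{\left(c \right)} = c + 4 = 4 + c$)
$d{\left(a,w \right)} = - 14 a$ ($d{\left(a,w \right)} = \left(4 - 19\right) a + a = - 15 a + a = - 14 a$)
$b = 295225$ ($b = 285411 - \left(-14\right) 701 = 285411 - -9814 = 285411 + 9814 = 295225$)
$- \frac{959138}{b} = - \frac{959138}{295225}$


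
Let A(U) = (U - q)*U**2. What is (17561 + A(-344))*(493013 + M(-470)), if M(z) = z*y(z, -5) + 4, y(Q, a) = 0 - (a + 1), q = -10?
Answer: -19403183945831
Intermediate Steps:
A(U) = U**2*(10 + U) (A(U) = (U - 1*(-10))*U**2 = (U + 10)*U**2 = (10 + U)*U**2 = U**2*(10 + U))
y(Q, a) = -1 - a (y(Q, a) = 0 - (1 + a) = 0 + (-1 - a) = -1 - a)
M(z) = 4 + 4*z (M(z) = z*(-1 - 1*(-5)) + 4 = z*(-1 + 5) + 4 = z*4 + 4 = 4*z + 4 = 4 + 4*z)
(17561 + A(-344))*(493013 + M(-470)) = (17561 + (-344)**2*(10 - 344))*(493013 + (4 + 4*(-470))) = (17561 + 118336*(-334))*(493013 + (4 - 1880)) = (17561 - 39524224)*(493013 - 1876) = -39506663*491137 = -19403183945831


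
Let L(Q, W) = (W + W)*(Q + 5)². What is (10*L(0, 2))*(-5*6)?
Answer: -30000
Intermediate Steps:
L(Q, W) = 2*W*(5 + Q)² (L(Q, W) = (2*W)*(5 + Q)² = 2*W*(5 + Q)²)
(10*L(0, 2))*(-5*6) = (10*(2*2*(5 + 0)²))*(-5*6) = (10*(2*2*5²))*(-30) = (10*(2*2*25))*(-30) = (10*100)*(-30) = 1000*(-30) = -30000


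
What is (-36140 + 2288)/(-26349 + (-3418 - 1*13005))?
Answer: 8463/10693 ≈ 0.79145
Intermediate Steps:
(-36140 + 2288)/(-26349 + (-3418 - 1*13005)) = -33852/(-26349 + (-3418 - 13005)) = -33852/(-26349 - 16423) = -33852/(-42772) = -33852*(-1/42772) = 8463/10693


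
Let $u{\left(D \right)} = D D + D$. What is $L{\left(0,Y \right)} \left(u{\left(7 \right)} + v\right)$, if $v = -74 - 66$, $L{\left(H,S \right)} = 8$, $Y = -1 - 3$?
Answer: $-672$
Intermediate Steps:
$Y = -4$
$u{\left(D \right)} = D + D^{2}$ ($u{\left(D \right)} = D^{2} + D = D + D^{2}$)
$v = -140$ ($v = -74 - 66 = -140$)
$L{\left(0,Y \right)} \left(u{\left(7 \right)} + v\right) = 8 \left(7 \left(1 + 7\right) - 140\right) = 8 \left(7 \cdot 8 - 140\right) = 8 \left(56 - 140\right) = 8 \left(-84\right) = -672$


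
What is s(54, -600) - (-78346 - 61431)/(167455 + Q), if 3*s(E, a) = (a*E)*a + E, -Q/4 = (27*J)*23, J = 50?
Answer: 280293318367/43255 ≈ 6.4800e+6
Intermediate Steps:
Q = -124200 (Q = -4*27*50*23 = -5400*23 = -4*31050 = -124200)
s(E, a) = E/3 + E*a**2/3 (s(E, a) = ((a*E)*a + E)/3 = ((E*a)*a + E)/3 = (E*a**2 + E)/3 = (E + E*a**2)/3 = E/3 + E*a**2/3)
s(54, -600) - (-78346 - 61431)/(167455 + Q) = (1/3)*54*(1 + (-600)**2) - (-78346 - 61431)/(167455 - 124200) = (1/3)*54*(1 + 360000) - (-139777)/43255 = (1/3)*54*360001 - (-139777)/43255 = 6480018 - 1*(-139777/43255) = 6480018 + 139777/43255 = 280293318367/43255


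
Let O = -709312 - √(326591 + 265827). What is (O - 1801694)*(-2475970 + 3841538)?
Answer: -3428949441408 - 1365568*√592418 ≈ -3.4300e+12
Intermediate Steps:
O = -709312 - √592418 ≈ -7.1008e+5
(O - 1801694)*(-2475970 + 3841538) = ((-709312 - √592418) - 1801694)*(-2475970 + 3841538) = (-2511006 - √592418)*1365568 = -3428949441408 - 1365568*√592418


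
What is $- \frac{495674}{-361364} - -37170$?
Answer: $\frac{6716197777}{180682} \approx 37171.0$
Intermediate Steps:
$- \frac{495674}{-361364} - -37170 = \left(-495674\right) \left(- \frac{1}{361364}\right) + 37170 = \frac{247837}{180682} + 37170 = \frac{6716197777}{180682}$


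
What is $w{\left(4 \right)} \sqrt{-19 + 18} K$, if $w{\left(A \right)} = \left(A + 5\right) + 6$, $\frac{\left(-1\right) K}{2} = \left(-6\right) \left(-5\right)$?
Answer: $- 900 i \approx - 900.0 i$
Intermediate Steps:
$K = -60$ ($K = - 2 \left(\left(-6\right) \left(-5\right)\right) = \left(-2\right) 30 = -60$)
$w{\left(A \right)} = 11 + A$ ($w{\left(A \right)} = \left(5 + A\right) + 6 = 11 + A$)
$w{\left(4 \right)} \sqrt{-19 + 18} K = \left(11 + 4\right) \sqrt{-19 + 18} \left(-60\right) = 15 \sqrt{-1} \left(-60\right) = 15 i \left(-60\right) = - 900 i$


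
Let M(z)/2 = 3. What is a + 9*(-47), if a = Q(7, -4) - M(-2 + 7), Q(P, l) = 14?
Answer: -415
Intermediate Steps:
M(z) = 6 (M(z) = 2*3 = 6)
a = 8 (a = 14 - 1*6 = 14 - 6 = 8)
a + 9*(-47) = 8 + 9*(-47) = 8 - 423 = -415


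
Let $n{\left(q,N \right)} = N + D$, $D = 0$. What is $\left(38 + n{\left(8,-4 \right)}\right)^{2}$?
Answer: $1156$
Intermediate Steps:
$n{\left(q,N \right)} = N$ ($n{\left(q,N \right)} = N + 0 = N$)
$\left(38 + n{\left(8,-4 \right)}\right)^{2} = \left(38 - 4\right)^{2} = 34^{2} = 1156$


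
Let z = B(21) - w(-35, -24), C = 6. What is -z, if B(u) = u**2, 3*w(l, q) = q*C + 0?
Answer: -489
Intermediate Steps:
w(l, q) = 2*q (w(l, q) = (q*6 + 0)/3 = (6*q + 0)/3 = (6*q)/3 = 2*q)
z = 489 (z = 21**2 - 2*(-24) = 441 - 1*(-48) = 441 + 48 = 489)
-z = -1*489 = -489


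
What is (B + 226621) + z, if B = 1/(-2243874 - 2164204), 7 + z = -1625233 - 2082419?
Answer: -15344687024965/4408078 ≈ -3.4810e+6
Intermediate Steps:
z = -3707659 (z = -7 + (-1625233 - 2082419) = -7 - 3707652 = -3707659)
B = -1/4408078 (B = 1/(-4408078) = -1/4408078 ≈ -2.2686e-7)
(B + 226621) + z = (-1/4408078 + 226621) - 3707659 = 998963044437/4408078 - 3707659 = -15344687024965/4408078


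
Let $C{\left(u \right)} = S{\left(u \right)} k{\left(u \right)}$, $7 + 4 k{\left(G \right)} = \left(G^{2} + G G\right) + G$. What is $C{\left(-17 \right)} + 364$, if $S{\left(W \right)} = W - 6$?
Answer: $- \frac{5643}{2} \approx -2821.5$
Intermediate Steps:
$S{\left(W \right)} = -6 + W$ ($S{\left(W \right)} = W - 6 = -6 + W$)
$k{\left(G \right)} = - \frac{7}{4} + \frac{G^{2}}{2} + \frac{G}{4}$ ($k{\left(G \right)} = - \frac{7}{4} + \frac{\left(G^{2} + G G\right) + G}{4} = - \frac{7}{4} + \frac{\left(G^{2} + G^{2}\right) + G}{4} = - \frac{7}{4} + \frac{2 G^{2} + G}{4} = - \frac{7}{4} + \frac{G + 2 G^{2}}{4} = - \frac{7}{4} + \left(\frac{G^{2}}{2} + \frac{G}{4}\right) = - \frac{7}{4} + \frac{G^{2}}{2} + \frac{G}{4}$)
$C{\left(u \right)} = \left(-6 + u\right) \left(- \frac{7}{4} + \frac{u^{2}}{2} + \frac{u}{4}\right)$
$C{\left(-17 \right)} + 364 = \frac{\left(-6 - 17\right) \left(-7 - 17 + 2 \left(-17\right)^{2}\right)}{4} + 364 = \frac{1}{4} \left(-23\right) \left(-7 - 17 + 2 \cdot 289\right) + 364 = \frac{1}{4} \left(-23\right) \left(-7 - 17 + 578\right) + 364 = \frac{1}{4} \left(-23\right) 554 + 364 = - \frac{6371}{2} + 364 = - \frac{5643}{2}$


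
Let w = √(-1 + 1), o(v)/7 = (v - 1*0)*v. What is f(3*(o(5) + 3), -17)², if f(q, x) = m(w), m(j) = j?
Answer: 0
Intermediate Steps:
o(v) = 7*v² (o(v) = 7*((v - 1*0)*v) = 7*((v + 0)*v) = 7*(v*v) = 7*v²)
w = 0 (w = √0 = 0)
f(q, x) = 0
f(3*(o(5) + 3), -17)² = 0² = 0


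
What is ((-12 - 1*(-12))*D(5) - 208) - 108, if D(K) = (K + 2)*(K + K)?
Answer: -316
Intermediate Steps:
D(K) = 2*K*(2 + K) (D(K) = (2 + K)*(2*K) = 2*K*(2 + K))
((-12 - 1*(-12))*D(5) - 208) - 108 = ((-12 - 1*(-12))*(2*5*(2 + 5)) - 208) - 108 = ((-12 + 12)*(2*5*7) - 208) - 108 = (0*70 - 208) - 108 = (0 - 208) - 108 = -208 - 108 = -316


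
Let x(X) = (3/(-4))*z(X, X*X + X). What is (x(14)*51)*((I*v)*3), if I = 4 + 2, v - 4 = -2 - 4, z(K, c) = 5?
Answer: 6885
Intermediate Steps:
v = -2 (v = 4 + (-2 - 4) = 4 - 6 = -2)
I = 6
x(X) = -15/4 (x(X) = (3/(-4))*5 = (3*(-1/4))*5 = -3/4*5 = -15/4)
(x(14)*51)*((I*v)*3) = (-15/4*51)*((6*(-2))*3) = -(-2295)*3 = -765/4*(-36) = 6885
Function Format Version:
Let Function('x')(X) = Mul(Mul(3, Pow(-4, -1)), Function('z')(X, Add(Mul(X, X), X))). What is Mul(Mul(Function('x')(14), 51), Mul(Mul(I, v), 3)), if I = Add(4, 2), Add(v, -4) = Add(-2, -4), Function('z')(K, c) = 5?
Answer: 6885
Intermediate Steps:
v = -2 (v = Add(4, Add(-2, -4)) = Add(4, -6) = -2)
I = 6
Function('x')(X) = Rational(-15, 4) (Function('x')(X) = Mul(Mul(3, Pow(-4, -1)), 5) = Mul(Mul(3, Rational(-1, 4)), 5) = Mul(Rational(-3, 4), 5) = Rational(-15, 4))
Mul(Mul(Function('x')(14), 51), Mul(Mul(I, v), 3)) = Mul(Mul(Rational(-15, 4), 51), Mul(Mul(6, -2), 3)) = Mul(Rational(-765, 4), Mul(-12, 3)) = Mul(Rational(-765, 4), -36) = 6885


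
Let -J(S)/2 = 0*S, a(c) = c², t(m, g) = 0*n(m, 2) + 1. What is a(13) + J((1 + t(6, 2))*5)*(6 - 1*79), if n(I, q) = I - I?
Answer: 169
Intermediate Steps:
n(I, q) = 0
t(m, g) = 1 (t(m, g) = 0*0 + 1 = 0 + 1 = 1)
J(S) = 0 (J(S) = -0*S = -2*0 = 0)
a(13) + J((1 + t(6, 2))*5)*(6 - 1*79) = 13² + 0*(6 - 1*79) = 169 + 0*(6 - 79) = 169 + 0*(-73) = 169 + 0 = 169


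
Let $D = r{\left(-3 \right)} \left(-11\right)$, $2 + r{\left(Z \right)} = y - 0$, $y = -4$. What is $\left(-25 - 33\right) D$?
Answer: $-3828$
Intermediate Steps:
$r{\left(Z \right)} = -6$ ($r{\left(Z \right)} = -2 - 4 = -6$)
$D = 66$ ($D = \left(-6\right) \left(-11\right) = 66$)
$\left(-25 - 33\right) D = \left(-25 - 33\right) 66 = \left(-58\right) 66 = -3828$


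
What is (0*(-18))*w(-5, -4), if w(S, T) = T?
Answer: 0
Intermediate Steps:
(0*(-18))*w(-5, -4) = (0*(-18))*(-4) = 0*(-4) = 0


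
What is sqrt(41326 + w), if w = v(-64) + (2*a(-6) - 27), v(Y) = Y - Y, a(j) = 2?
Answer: sqrt(41303) ≈ 203.23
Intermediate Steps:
v(Y) = 0
w = -23 (w = 0 + (2*2 - 27) = 0 + (4 - 27) = 0 - 23 = -23)
sqrt(41326 + w) = sqrt(41326 - 23) = sqrt(41303)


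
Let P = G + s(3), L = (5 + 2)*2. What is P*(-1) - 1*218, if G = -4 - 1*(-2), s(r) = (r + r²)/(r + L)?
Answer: -3684/17 ≈ -216.71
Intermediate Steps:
L = 14 (L = 7*2 = 14)
s(r) = (r + r²)/(14 + r) (s(r) = (r + r²)/(r + 14) = (r + r²)/(14 + r))
G = -2 (G = -4 + 2 = -2)
P = -22/17 (P = -2 + 3*(1 + 3)/(14 + 3) = -2 + 3*4/17 = -2 + 3*(1/17)*4 = -2 + 12/17 = -22/17 ≈ -1.2941)
P*(-1) - 1*218 = -22/17*(-1) - 1*218 = 22/17 - 218 = -3684/17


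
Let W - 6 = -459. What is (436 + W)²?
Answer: 289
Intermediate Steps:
W = -453 (W = 6 - 459 = -453)
(436 + W)² = (436 - 453)² = (-17)² = 289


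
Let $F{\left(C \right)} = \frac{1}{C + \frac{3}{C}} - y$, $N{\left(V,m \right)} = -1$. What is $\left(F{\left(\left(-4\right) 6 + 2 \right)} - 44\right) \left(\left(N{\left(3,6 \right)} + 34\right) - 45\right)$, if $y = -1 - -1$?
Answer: $\frac{257400}{487} \approx 528.54$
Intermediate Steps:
$y = 0$ ($y = -1 + 1 = 0$)
$F{\left(C \right)} = \frac{1}{C + \frac{3}{C}}$ ($F{\left(C \right)} = \frac{1}{C + \frac{3}{C}} - 0 = \frac{1}{C + \frac{3}{C}} + 0 = \frac{1}{C + \frac{3}{C}}$)
$\left(F{\left(\left(-4\right) 6 + 2 \right)} - 44\right) \left(\left(N{\left(3,6 \right)} + 34\right) - 45\right) = \left(\frac{\left(-4\right) 6 + 2}{3 + \left(\left(-4\right) 6 + 2\right)^{2}} - 44\right) \left(\left(-1 + 34\right) - 45\right) = \left(\frac{-24 + 2}{3 + \left(-24 + 2\right)^{2}} - 44\right) \left(33 - 45\right) = \left(- \frac{22}{3 + \left(-22\right)^{2}} - 44\right) \left(-12\right) = \left(- \frac{22}{3 + 484} - 44\right) \left(-12\right) = \left(- \frac{22}{487} - 44\right) \left(-12\right) = \left(- \frac{21450}{487}\right) \left(-12\right) = \frac{257400}{487}$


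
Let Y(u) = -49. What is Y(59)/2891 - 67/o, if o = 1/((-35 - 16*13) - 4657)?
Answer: 19369699/59 ≈ 3.2830e+5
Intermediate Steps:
o = -1/4900 (o = 1/((-35 - 208) - 4657) = 1/(-243 - 4657) = 1/(-4900) = -1/4900 ≈ -0.00020408)
Y(59)/2891 - 67/o = -49/2891 - 67/(-1/4900) = -49*1/2891 - 67*(-4900) = -1/59 + 328300 = 19369699/59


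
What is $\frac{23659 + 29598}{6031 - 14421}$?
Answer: $- \frac{53257}{8390} \approx -6.3477$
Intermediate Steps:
$\frac{23659 + 29598}{6031 - 14421} = \frac{53257}{-8390} = 53257 \left(- \frac{1}{8390}\right) = - \frac{53257}{8390}$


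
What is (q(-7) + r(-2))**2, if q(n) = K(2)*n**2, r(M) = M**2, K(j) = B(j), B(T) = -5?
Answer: 58081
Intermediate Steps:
K(j) = -5
q(n) = -5*n**2
(q(-7) + r(-2))**2 = (-5*(-7)**2 + (-2)**2)**2 = (-5*49 + 4)**2 = (-245 + 4)**2 = (-241)**2 = 58081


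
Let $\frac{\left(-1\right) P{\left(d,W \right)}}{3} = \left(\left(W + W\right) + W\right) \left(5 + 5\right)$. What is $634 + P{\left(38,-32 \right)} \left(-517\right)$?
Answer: $-1488326$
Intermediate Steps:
$P{\left(d,W \right)} = - 90 W$ ($P{\left(d,W \right)} = - 3 \left(\left(W + W\right) + W\right) \left(5 + 5\right) = - 3 \left(2 W + W\right) 10 = - 3 \cdot 3 W 10 = - 3 \cdot 30 W = - 90 W$)
$634 + P{\left(38,-32 \right)} \left(-517\right) = 634 + \left(-90\right) \left(-32\right) \left(-517\right) = 634 + 2880 \left(-517\right) = 634 - 1488960 = -1488326$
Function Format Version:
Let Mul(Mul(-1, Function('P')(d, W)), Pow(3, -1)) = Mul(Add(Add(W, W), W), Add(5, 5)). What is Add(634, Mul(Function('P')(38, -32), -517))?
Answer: -1488326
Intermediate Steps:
Function('P')(d, W) = Mul(-90, W) (Function('P')(d, W) = Mul(-3, Mul(Add(Add(W, W), W), Add(5, 5))) = Mul(-3, Mul(Add(Mul(2, W), W), 10)) = Mul(-3, Mul(Mul(3, W), 10)) = Mul(-3, Mul(30, W)) = Mul(-90, W))
Add(634, Mul(Function('P')(38, -32), -517)) = Add(634, Mul(Mul(-90, -32), -517)) = Add(634, Mul(2880, -517)) = Add(634, -1488960) = -1488326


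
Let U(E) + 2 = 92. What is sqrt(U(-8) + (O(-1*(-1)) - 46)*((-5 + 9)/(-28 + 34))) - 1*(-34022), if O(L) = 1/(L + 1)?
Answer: 34022 + sqrt(537)/3 ≈ 34030.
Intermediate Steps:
U(E) = 90 (U(E) = -2 + 92 = 90)
O(L) = 1/(1 + L)
sqrt(U(-8) + (O(-1*(-1)) - 46)*((-5 + 9)/(-28 + 34))) - 1*(-34022) = sqrt(90 + (1/(1 - 1*(-1)) - 46)*((-5 + 9)/(-28 + 34))) - 1*(-34022) = sqrt(90 + (1/(1 + 1) - 46)*(4/6)) + 34022 = sqrt(90 + (1/2 - 46)*(4*(1/6))) + 34022 = sqrt(90 + (1/2 - 46)*(2/3)) + 34022 = sqrt(90 - 91/2*2/3) + 34022 = sqrt(90 - 91/3) + 34022 = sqrt(179/3) + 34022 = sqrt(537)/3 + 34022 = 34022 + sqrt(537)/3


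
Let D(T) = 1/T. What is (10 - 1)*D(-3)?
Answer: -3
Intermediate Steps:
(10 - 1)*D(-3) = (10 - 1)/(-3) = 9*(-⅓) = -3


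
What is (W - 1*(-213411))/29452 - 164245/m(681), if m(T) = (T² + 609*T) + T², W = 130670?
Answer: 457005722591/39531976452 ≈ 11.560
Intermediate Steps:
m(T) = 2*T² + 609*T
(W - 1*(-213411))/29452 - 164245/m(681) = (130670 - 1*(-213411))/29452 - 164245*1/(681*(609 + 2*681)) = (130670 + 213411)*(1/29452) - 164245*1/(681*(609 + 1362)) = 344081*(1/29452) - 164245/(681*1971) = 344081/29452 - 164245/1342251 = 457005722591/39531976452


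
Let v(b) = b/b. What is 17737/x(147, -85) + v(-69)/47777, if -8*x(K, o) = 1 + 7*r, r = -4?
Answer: 6779365219/1289979 ≈ 5255.4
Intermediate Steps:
x(K, o) = 27/8 (x(K, o) = -(1 + 7*(-4))/8 = -(1 - 28)/8 = -1/8*(-27) = 27/8)
v(b) = 1
17737/x(147, -85) + v(-69)/47777 = 17737/(27/8) + 1/47777 = 17737*(8/27) + 1*(1/47777) = 141896/27 + 1/47777 = 6779365219/1289979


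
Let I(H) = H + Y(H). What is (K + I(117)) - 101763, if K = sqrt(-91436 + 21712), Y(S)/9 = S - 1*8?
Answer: -100665 + 2*I*sqrt(17431) ≈ -1.0067e+5 + 264.05*I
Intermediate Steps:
Y(S) = -72 + 9*S (Y(S) = 9*(S - 1*8) = 9*(S - 8) = 9*(-8 + S) = -72 + 9*S)
K = 2*I*sqrt(17431) (K = sqrt(-69724) = 2*I*sqrt(17431) ≈ 264.05*I)
I(H) = -72 + 10*H (I(H) = H + (-72 + 9*H) = -72 + 10*H)
(K + I(117)) - 101763 = (2*I*sqrt(17431) + (-72 + 10*117)) - 101763 = (2*I*sqrt(17431) + (-72 + 1170)) - 101763 = (2*I*sqrt(17431) + 1098) - 101763 = (1098 + 2*I*sqrt(17431)) - 101763 = -100665 + 2*I*sqrt(17431)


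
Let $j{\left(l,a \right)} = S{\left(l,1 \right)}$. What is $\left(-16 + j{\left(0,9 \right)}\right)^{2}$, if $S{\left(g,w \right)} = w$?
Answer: $225$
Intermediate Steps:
$j{\left(l,a \right)} = 1$
$\left(-16 + j{\left(0,9 \right)}\right)^{2} = \left(-16 + 1\right)^{2} = \left(-15\right)^{2} = 225$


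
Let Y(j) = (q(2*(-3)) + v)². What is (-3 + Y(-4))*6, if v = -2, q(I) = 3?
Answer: -12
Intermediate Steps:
Y(j) = 1 (Y(j) = (3 - 2)² = 1² = 1)
(-3 + Y(-4))*6 = (-3 + 1)*6 = -2*6 = -12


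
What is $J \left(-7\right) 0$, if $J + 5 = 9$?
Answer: $0$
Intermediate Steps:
$J = 4$ ($J = -5 + 9 = 4$)
$J \left(-7\right) 0 = 4 \left(-7\right) 0 = \left(-28\right) 0 = 0$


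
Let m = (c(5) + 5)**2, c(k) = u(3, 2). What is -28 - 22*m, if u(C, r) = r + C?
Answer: -2228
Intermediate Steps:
u(C, r) = C + r
c(k) = 5 (c(k) = 3 + 2 = 5)
m = 100 (m = (5 + 5)**2 = 10**2 = 100)
-28 - 22*m = -28 - 22*100 = -28 - 2200 = -2228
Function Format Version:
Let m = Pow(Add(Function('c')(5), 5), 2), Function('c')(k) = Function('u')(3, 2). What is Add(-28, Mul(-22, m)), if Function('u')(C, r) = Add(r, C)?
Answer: -2228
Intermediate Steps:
Function('u')(C, r) = Add(C, r)
Function('c')(k) = 5 (Function('c')(k) = Add(3, 2) = 5)
m = 100 (m = Pow(Add(5, 5), 2) = Pow(10, 2) = 100)
Add(-28, Mul(-22, m)) = Add(-28, Mul(-22, 100)) = Add(-28, -2200) = -2228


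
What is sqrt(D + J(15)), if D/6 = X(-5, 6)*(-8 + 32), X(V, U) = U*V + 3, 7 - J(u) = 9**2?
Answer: I*sqrt(3962) ≈ 62.944*I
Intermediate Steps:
J(u) = -74 (J(u) = 7 - 1*9**2 = 7 - 1*81 = 7 - 81 = -74)
X(V, U) = 3 + U*V
D = -3888 (D = 6*((3 + 6*(-5))*(-8 + 32)) = 6*((3 - 30)*24) = 6*(-27*24) = 6*(-648) = -3888)
sqrt(D + J(15)) = sqrt(-3888 - 74) = sqrt(-3962) = I*sqrt(3962)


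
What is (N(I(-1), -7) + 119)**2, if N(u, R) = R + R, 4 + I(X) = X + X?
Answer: 11025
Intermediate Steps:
I(X) = -4 + 2*X (I(X) = -4 + (X + X) = -4 + 2*X)
N(u, R) = 2*R
(N(I(-1), -7) + 119)**2 = (2*(-7) + 119)**2 = (-14 + 119)**2 = 105**2 = 11025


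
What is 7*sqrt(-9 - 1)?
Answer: 7*I*sqrt(10) ≈ 22.136*I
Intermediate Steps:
7*sqrt(-9 - 1) = 7*sqrt(-10) = 7*(I*sqrt(10)) = 7*I*sqrt(10)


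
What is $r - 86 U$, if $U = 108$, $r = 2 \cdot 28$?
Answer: $-9232$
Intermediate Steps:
$r = 56$
$r - 86 U = 56 - 9288 = -9232$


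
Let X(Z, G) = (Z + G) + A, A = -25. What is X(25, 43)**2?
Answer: 1849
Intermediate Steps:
X(Z, G) = -25 + G + Z (X(Z, G) = (Z + G) - 25 = (G + Z) - 25 = -25 + G + Z)
X(25, 43)**2 = (-25 + 43 + 25)**2 = 43**2 = 1849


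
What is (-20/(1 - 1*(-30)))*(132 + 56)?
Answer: -3760/31 ≈ -121.29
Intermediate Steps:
(-20/(1 - 1*(-30)))*(132 + 56) = -20/(1 + 30)*188 = -20/31*188 = -3760/31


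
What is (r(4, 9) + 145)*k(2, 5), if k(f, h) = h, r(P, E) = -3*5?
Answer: 650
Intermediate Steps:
r(P, E) = -15
(r(4, 9) + 145)*k(2, 5) = (-15 + 145)*5 = 130*5 = 650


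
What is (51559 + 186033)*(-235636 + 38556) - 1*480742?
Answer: -46825112102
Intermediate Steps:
(51559 + 186033)*(-235636 + 38556) - 1*480742 = 237592*(-197080) - 480742 = -46824631360 - 480742 = -46825112102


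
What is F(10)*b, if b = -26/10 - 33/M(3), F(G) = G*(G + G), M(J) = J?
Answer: -2720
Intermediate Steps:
F(G) = 2*G**2 (F(G) = G*(2*G) = 2*G**2)
b = -68/5 (b = -26/10 - 33/3 = -26*1/10 - 33*1/3 = -13/5 - 11 = -68/5 ≈ -13.600)
F(10)*b = (2*10**2)*(-68/5) = (2*100)*(-68/5) = 200*(-68/5) = -2720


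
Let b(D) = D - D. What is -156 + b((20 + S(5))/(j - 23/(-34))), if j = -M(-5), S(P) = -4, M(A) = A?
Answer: -156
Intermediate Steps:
j = 5 (j = -1*(-5) = 5)
b(D) = 0
-156 + b((20 + S(5))/(j - 23/(-34))) = -156 + 0 = -156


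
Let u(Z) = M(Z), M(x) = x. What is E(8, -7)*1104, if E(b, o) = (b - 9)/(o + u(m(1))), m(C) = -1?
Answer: 138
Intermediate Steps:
u(Z) = Z
E(b, o) = (-9 + b)/(-1 + o) (E(b, o) = (b - 9)/(o - 1) = (-9 + b)/(-1 + o))
E(8, -7)*1104 = ((-9 + 8)/(-1 - 7))*1104 = (-1/(-8))*1104 = -⅛*(-1)*1104 = (⅛)*1104 = 138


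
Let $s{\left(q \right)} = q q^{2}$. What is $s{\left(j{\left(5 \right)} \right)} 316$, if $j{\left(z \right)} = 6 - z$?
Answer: $316$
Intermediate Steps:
$s{\left(q \right)} = q^{3}$
$s{\left(j{\left(5 \right)} \right)} 316 = \left(6 - 5\right)^{3} \cdot 316 = 1^{3} \cdot 316 = 1 \cdot 316 = 316$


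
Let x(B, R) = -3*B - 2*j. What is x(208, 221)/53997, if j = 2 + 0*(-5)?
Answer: -628/53997 ≈ -0.011630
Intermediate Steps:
j = 2 (j = 2 + 0 = 2)
x(B, R) = -4 - 3*B (x(B, R) = -3*B - 2*2 = -3*B - 4 = -4 - 3*B)
x(208, 221)/53997 = (-4 - 3*208)/53997 = (-4 - 624)*(1/53997) = -628*1/53997 = -628/53997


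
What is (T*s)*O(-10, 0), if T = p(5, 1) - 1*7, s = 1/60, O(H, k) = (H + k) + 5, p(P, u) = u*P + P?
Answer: -¼ ≈ -0.25000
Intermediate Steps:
p(P, u) = P + P*u (p(P, u) = P*u + P = P + P*u)
O(H, k) = 5 + H + k
s = 1/60 ≈ 0.016667
T = 3 (T = 5*(1 + 1) - 1*7 = 5*2 - 7 = 10 - 7 = 3)
(T*s)*O(-10, 0) = (3*(1/60))*(5 - 10 + 0) = (1/20)*(-5) = -¼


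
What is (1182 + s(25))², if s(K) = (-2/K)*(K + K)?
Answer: 1387684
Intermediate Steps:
s(K) = -4 (s(K) = (-2/K)*(2*K) = -4)
(1182 + s(25))² = (1182 - 4)² = 1178² = 1387684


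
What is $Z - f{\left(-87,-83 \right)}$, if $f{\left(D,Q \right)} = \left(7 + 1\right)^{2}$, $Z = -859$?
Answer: $-923$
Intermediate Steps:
$f{\left(D,Q \right)} = 64$ ($f{\left(D,Q \right)} = 8^{2} = 64$)
$Z - f{\left(-87,-83 \right)} = -859 - 64 = -923$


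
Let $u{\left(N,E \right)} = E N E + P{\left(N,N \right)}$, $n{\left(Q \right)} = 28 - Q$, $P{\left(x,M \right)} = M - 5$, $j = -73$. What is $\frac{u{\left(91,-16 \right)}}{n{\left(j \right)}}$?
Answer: $\frac{23382}{101} \approx 231.5$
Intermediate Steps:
$P{\left(x,M \right)} = -5 + M$
$u{\left(N,E \right)} = -5 + N + N E^{2}$ ($u{\left(N,E \right)} = E N E + \left(-5 + N\right) = N E^{2} + \left(-5 + N\right) = -5 + N + N E^{2}$)
$\frac{u{\left(91,-16 \right)}}{n{\left(j \right)}} = \frac{-5 + 91 + 91 \left(-16\right)^{2}}{28 - -73} = \frac{-5 + 91 + 91 \cdot 256}{28 + 73} = \frac{-5 + 91 + 23296}{101} = 23382 \cdot \frac{1}{101} = \frac{23382}{101}$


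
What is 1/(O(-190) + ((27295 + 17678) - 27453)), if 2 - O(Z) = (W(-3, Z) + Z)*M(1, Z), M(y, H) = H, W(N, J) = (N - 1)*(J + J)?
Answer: 1/270222 ≈ 3.7007e-6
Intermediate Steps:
W(N, J) = 2*J*(-1 + N) (W(N, J) = (-1 + N)*(2*J) = 2*J*(-1 + N))
O(Z) = 2 + 7*Z**2 (O(Z) = 2 - (2*Z*(-1 - 3) + Z)*Z = 2 - (2*Z*(-4) + Z)*Z = 2 - (-8*Z + Z)*Z = 2 - (-7*Z)*Z = 2 - (-7)*Z**2 = 2 + 7*Z**2)
1/(O(-190) + ((27295 + 17678) - 27453)) = 1/((2 + 7*(-190)**2) + ((27295 + 17678) - 27453)) = 1/((2 + 7*36100) + (44973 - 27453)) = 1/((2 + 252700) + 17520) = 1/(252702 + 17520) = 1/270222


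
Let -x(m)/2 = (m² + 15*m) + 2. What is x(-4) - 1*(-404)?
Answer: 488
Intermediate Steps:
x(m) = -4 - 30*m - 2*m² (x(m) = -2*((m² + 15*m) + 2) = -2*(2 + m² + 15*m) = -4 - 30*m - 2*m²)
x(-4) - 1*(-404) = (-4 - 30*(-4) - 2*(-4)²) - 1*(-404) = (-4 + 120 - 2*16) + 404 = (-4 + 120 - 32) + 404 = 84 + 404 = 488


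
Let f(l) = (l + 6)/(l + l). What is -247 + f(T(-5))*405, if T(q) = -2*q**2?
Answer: -344/5 ≈ -68.800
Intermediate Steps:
f(l) = (6 + l)/(2*l) (f(l) = (6 + l)/((2*l)) = (6 + l)*(1/(2*l)) = (6 + l)/(2*l))
-247 + f(T(-5))*405 = -247 + ((6 - 2*(-5)**2)/(2*((-2*(-5)**2))))*405 = -247 + ((6 - 2*25)/(2*((-2*25))))*405 = -247 + ((1/2)*(6 - 50)/(-50))*405 = -247 + ((1/2)*(-1/50)*(-44))*405 = -247 + (11/25)*405 = -247 + 891/5 = -344/5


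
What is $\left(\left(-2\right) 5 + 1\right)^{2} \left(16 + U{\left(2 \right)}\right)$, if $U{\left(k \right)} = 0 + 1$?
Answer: $1377$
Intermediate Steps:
$U{\left(k \right)} = 1$
$\left(\left(-2\right) 5 + 1\right)^{2} \left(16 + U{\left(2 \right)}\right) = \left(\left(-2\right) 5 + 1\right)^{2} \left(16 + 1\right) = \left(-10 + 1\right)^{2} \cdot 17 = \left(-9\right)^{2} \cdot 17 = 81 \cdot 17 = 1377$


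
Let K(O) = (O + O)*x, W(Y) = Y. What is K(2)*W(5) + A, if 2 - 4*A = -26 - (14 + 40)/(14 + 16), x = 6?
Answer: 2549/20 ≈ 127.45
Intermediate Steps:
A = 149/20 (A = 1/2 - (-26 - (14 + 40)/(14 + 16))/4 = 1/2 - (-26 - 54/30)/4 = 1/2 - (-26 - 1*9/5)/4 = 1/2 - (-26 - 9/5)/4 = 1/2 - 1/4*(-139/5) = 1/2 + 139/20 = 149/20 ≈ 7.4500)
K(O) = 12*O (K(O) = (O + O)*6 = (2*O)*6 = 12*O)
K(2)*W(5) + A = (12*2)*5 + 149/20 = 24*5 + 149/20 = 120 + 149/20 = 2549/20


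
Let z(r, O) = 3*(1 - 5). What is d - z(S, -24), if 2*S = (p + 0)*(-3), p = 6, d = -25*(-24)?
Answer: 612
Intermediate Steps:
d = 600
S = -9 (S = ((6 + 0)*(-3))/2 = (6*(-3))/2 = (½)*(-18) = -9)
z(r, O) = -12 (z(r, O) = 3*(-4) = -12)
d - z(S, -24) = 600 - 1*(-12) = 600 + 12 = 612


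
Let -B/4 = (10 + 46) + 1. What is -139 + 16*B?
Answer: -3787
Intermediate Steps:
B = -228 (B = -4*((10 + 46) + 1) = -4*(56 + 1) = -4*57 = -228)
-139 + 16*B = -139 + 16*(-228) = -139 - 3648 = -3787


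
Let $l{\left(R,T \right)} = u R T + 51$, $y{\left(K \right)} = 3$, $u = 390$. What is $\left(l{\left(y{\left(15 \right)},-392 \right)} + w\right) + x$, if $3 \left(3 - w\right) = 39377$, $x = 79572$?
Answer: $- \frac{1176419}{3} \approx -3.9214 \cdot 10^{5}$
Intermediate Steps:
$l{\left(R,T \right)} = 51 + 390 R T$ ($l{\left(R,T \right)} = 390 R T + 51 = 51 + 390 R T$)
$w = - \frac{39368}{3}$ ($w = 3 - \frac{39377}{3} = - \frac{39368}{3} \approx -13123.0$)
$\left(l{\left(y{\left(15 \right)},-392 \right)} + w\right) + x = \left(\left(51 + 390 \cdot 3 \left(-392\right)\right) - \frac{39368}{3}\right) + 79572 = \left(\left(51 - 458640\right) - \frac{39368}{3}\right) + 79572 = \left(-458589 - \frac{39368}{3}\right) + 79572 = - \frac{1415135}{3} + 79572 = - \frac{1176419}{3}$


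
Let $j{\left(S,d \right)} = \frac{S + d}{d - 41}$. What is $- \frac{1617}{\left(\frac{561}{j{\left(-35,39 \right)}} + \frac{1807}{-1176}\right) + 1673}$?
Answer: $- \frac{1901592}{1635773} \approx -1.1625$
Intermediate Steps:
$j{\left(S,d \right)} = \frac{S + d}{-41 + d}$
$- \frac{1617}{\left(\frac{561}{j{\left(-35,39 \right)}} + \frac{1807}{-1176}\right) + 1673} = - \frac{1617}{\left(\frac{561}{\frac{1}{-41 + 39} \left(-35 + 39\right)} + \frac{1807}{-1176}\right) + 1673} = - \frac{1617}{\left(\frac{561}{\frac{1}{-2} \cdot 4} + 1807 \left(- \frac{1}{1176}\right)\right) + 1673} = - \frac{1617}{\left(\frac{561}{\left(- \frac{1}{2}\right) 4} - \frac{1807}{1176}\right) + 1673} = - \frac{1617}{\left(\frac{561}{-2} - \frac{1807}{1176}\right) + 1673} = - \frac{1617}{\left(561 \left(- \frac{1}{2}\right) - \frac{1807}{1176}\right) + 1673} = - \frac{1617}{\left(- \frac{561}{2} - \frac{1807}{1176}\right) + 1673} = - \frac{1617}{- \frac{331675}{1176} + 1673} = - \frac{1617}{\frac{1635773}{1176}} = \left(-1617\right) \frac{1176}{1635773} = - \frac{1901592}{1635773}$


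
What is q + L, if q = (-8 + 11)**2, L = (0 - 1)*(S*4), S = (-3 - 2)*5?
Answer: 109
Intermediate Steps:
S = -25 (S = -5*5 = -25)
L = 100 (L = (0 - 1)*(-25*4) = -1*(-100) = 100)
q = 9 (q = 3**2 = 9)
q + L = 9 + 100 = 109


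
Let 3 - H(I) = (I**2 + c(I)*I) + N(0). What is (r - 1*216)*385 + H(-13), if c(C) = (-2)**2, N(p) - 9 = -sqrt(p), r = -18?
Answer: -90213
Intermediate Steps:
N(p) = 9 - sqrt(p)
c(C) = 4
H(I) = -6 - I**2 - 4*I (H(I) = 3 - ((I**2 + 4*I) + (9 - sqrt(0))) = 3 - ((I**2 + 4*I) + (9 - 1*0)) = 3 - ((I**2 + 4*I) + (9 + 0)) = 3 - ((I**2 + 4*I) + 9) = 3 - (9 + I**2 + 4*I) = 3 + (-9 - I**2 - 4*I) = -6 - I**2 - 4*I)
(r - 1*216)*385 + H(-13) = (-18 - 1*216)*385 + (-6 - 1*(-13)**2 - 4*(-13)) = (-18 - 216)*385 + (-6 - 1*169 + 52) = -234*385 + (-6 - 169 + 52) = -90090 - 123 = -90213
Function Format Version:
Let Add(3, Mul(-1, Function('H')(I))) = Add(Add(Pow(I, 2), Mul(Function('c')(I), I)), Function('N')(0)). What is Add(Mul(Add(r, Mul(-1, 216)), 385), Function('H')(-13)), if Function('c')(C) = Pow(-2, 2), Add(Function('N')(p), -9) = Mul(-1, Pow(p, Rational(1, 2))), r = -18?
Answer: -90213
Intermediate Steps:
Function('N')(p) = Add(9, Mul(-1, Pow(p, Rational(1, 2))))
Function('c')(C) = 4
Function('H')(I) = Add(-6, Mul(-1, Pow(I, 2)), Mul(-4, I)) (Function('H')(I) = Add(3, Mul(-1, Add(Add(Pow(I, 2), Mul(4, I)), Add(9, Mul(-1, Pow(0, Rational(1, 2))))))) = Add(3, Mul(-1, Add(Add(Pow(I, 2), Mul(4, I)), Add(9, Mul(-1, 0))))) = Add(3, Mul(-1, Add(Add(Pow(I, 2), Mul(4, I)), Add(9, 0)))) = Add(3, Mul(-1, Add(Add(Pow(I, 2), Mul(4, I)), 9))) = Add(3, Mul(-1, Add(9, Pow(I, 2), Mul(4, I)))) = Add(3, Add(-9, Mul(-1, Pow(I, 2)), Mul(-4, I))) = Add(-6, Mul(-1, Pow(I, 2)), Mul(-4, I)))
Add(Mul(Add(r, Mul(-1, 216)), 385), Function('H')(-13)) = Add(Mul(Add(-18, Mul(-1, 216)), 385), Add(-6, Mul(-1, Pow(-13, 2)), Mul(-4, -13))) = Add(Mul(Add(-18, -216), 385), Add(-6, Mul(-1, 169), 52)) = Add(Mul(-234, 385), Add(-6, -169, 52)) = Add(-90090, -123) = -90213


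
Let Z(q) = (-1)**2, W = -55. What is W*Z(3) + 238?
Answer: 183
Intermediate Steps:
Z(q) = 1
W*Z(3) + 238 = -55*1 + 238 = -55 + 238 = 183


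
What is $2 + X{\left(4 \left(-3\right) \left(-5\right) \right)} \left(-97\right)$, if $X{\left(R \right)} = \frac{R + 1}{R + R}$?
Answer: $- \frac{5677}{120} \approx -47.308$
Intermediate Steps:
$X{\left(R \right)} = \frac{1 + R}{2 R}$
$2 + X{\left(4 \left(-3\right) \left(-5\right) \right)} \left(-97\right) = 2 + \frac{1 + 4 \left(-3\right) \left(-5\right)}{2 \cdot 4 \left(-3\right) \left(-5\right)} \left(-97\right) = 2 + \frac{1 - -60}{2 \left(\left(-12\right) \left(-5\right)\right)} \left(-97\right) = 2 + \frac{1 + 60}{2 \cdot 60} \left(-97\right) = 2 + \frac{1}{2} \cdot \frac{1}{60} \cdot 61 \left(-97\right) = 2 + \frac{61}{120} \left(-97\right) = 2 - \frac{5917}{120} = - \frac{5677}{120}$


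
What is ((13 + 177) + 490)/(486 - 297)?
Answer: 680/189 ≈ 3.5979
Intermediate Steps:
((13 + 177) + 490)/(486 - 297) = (190 + 490)/189 = 680*(1/189) = 680/189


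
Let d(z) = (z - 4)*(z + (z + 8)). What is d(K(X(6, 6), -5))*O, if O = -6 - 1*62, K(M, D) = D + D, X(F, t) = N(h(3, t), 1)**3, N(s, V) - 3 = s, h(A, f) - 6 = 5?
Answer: -11424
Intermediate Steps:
h(A, f) = 11 (h(A, f) = 6 + 5 = 11)
N(s, V) = 3 + s
X(F, t) = 2744 (X(F, t) = (3 + 11)**3 = 14**3 = 2744)
K(M, D) = 2*D
d(z) = (-4 + z)*(8 + 2*z) (d(z) = (-4 + z)*(z + (8 + z)) = (-4 + z)*(8 + 2*z))
O = -68 (O = -6 - 62 = -68)
d(K(X(6, 6), -5))*O = (-32 + 2*(2*(-5))**2)*(-68) = (-32 + 2*(-10)**2)*(-68) = (-32 + 2*100)*(-68) = (-32 + 200)*(-68) = 168*(-68) = -11424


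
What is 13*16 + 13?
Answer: 221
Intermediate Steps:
13*16 + 13 = 208 + 13 = 221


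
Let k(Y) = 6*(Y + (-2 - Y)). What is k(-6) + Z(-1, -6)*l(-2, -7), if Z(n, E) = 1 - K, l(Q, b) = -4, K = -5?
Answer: -36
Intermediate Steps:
Z(n, E) = 6 (Z(n, E) = 1 - 1*(-5) = 1 + 5 = 6)
k(Y) = -12 (k(Y) = 6*(-2) = -12)
k(-6) + Z(-1, -6)*l(-2, -7) = -12 + 6*(-4) = -12 - 24 = -36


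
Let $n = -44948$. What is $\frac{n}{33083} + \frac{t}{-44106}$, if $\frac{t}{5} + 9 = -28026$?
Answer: $\frac{884977679}{486386266} \approx 1.8195$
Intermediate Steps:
$t = -140175$ ($t = -45 + 5 \left(-28026\right) = -45 - 140130 = -140175$)
$\frac{n}{33083} + \frac{t}{-44106} = - \frac{44948}{33083} - \frac{140175}{-44106} = \left(-44948\right) \frac{1}{33083} - - \frac{46725}{14702} = - \frac{44948}{33083} + \frac{46725}{14702} = \frac{884977679}{486386266}$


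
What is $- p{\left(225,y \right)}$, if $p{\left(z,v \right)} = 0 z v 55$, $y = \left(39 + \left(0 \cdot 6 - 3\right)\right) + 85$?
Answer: $0$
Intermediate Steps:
$y = 121$ ($y = \left(39 + \left(0 - 3\right)\right) + 85 = \left(39 - 3\right) + 85 = 36 + 85 = 121$)
$p{\left(z,v \right)} = 0$ ($p{\left(z,v \right)} = 0 v 55 = 0 \cdot 55 = 0$)
$- p{\left(225,y \right)} = \left(-1\right) 0 = 0$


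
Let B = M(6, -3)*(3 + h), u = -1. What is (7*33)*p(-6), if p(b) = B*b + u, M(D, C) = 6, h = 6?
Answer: -75075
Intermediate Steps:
B = 54 (B = 6*(3 + 6) = 6*9 = 54)
p(b) = -1 + 54*b (p(b) = 54*b - 1 = -1 + 54*b)
(7*33)*p(-6) = (7*33)*(-1 + 54*(-6)) = 231*(-1 - 324) = 231*(-325) = -75075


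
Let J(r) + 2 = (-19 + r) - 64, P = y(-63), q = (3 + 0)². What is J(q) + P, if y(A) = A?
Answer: -139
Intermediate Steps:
q = 9 (q = 3² = 9)
P = -63
J(r) = -85 + r (J(r) = -2 + ((-19 + r) - 64) = -2 + (-83 + r) = -85 + r)
J(q) + P = (-85 + 9) - 63 = -76 - 63 = -139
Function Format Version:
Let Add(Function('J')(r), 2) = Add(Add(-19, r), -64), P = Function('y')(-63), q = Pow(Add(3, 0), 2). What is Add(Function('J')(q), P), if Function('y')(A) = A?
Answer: -139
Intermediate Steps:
q = 9 (q = Pow(3, 2) = 9)
P = -63
Function('J')(r) = Add(-85, r) (Function('J')(r) = Add(-2, Add(Add(-19, r), -64)) = Add(-2, Add(-83, r)) = Add(-85, r))
Add(Function('J')(q), P) = Add(Add(-85, 9), -63) = Add(-76, -63) = -139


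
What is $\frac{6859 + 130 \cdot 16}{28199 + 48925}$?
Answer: $\frac{8939}{77124} \approx 0.1159$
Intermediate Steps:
$\frac{6859 + 130 \cdot 16}{28199 + 48925} = \frac{6859 + 2080}{77124} = 8939 \cdot \frac{1}{77124} = \frac{8939}{77124}$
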